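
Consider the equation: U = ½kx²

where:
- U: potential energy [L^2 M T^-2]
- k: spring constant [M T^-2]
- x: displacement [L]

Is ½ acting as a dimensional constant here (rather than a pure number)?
No

U has dimensions [L^2 M T^-2] and kx² already has dimensions [L^2 M T^-2], so the equation balances without ½ contributing any dimensions. ½ is a pure (dimensionless) number; changing or removing it would not affect dimensional consistency.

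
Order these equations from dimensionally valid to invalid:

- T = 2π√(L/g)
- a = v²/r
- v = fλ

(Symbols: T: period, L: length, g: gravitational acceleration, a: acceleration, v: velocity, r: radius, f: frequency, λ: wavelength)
Dimensionally correct: T = 2π√(L/g), a = v²/r, v = fλ
Dimensionally incorrect: none
Ordered (correct first, then incorrect): T = 2π√(L/g), a = v²/r, v = fλ

- T = 2π√(L/g): LHS [T], RHS [T] → correct ✓
- a = v²/r: LHS [L T^-2], RHS [L T^-2] → correct ✓
- v = fλ: LHS [L T^-1], RHS [L T^-1] → correct ✓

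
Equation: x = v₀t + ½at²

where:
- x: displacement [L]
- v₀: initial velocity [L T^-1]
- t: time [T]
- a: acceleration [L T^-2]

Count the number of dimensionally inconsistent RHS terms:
0

LHS x: [L]
- v₀t: [L] ✓
- ½at²: [L] ✓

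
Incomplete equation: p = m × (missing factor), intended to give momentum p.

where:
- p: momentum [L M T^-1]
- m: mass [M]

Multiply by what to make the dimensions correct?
v (velocity), dimensions [L T^-1]

p has dimensions [L M T^-1] and m has dimensions [M].
The missing factor must have dimensions [L M T^-1] / [M] = [L T^-1], i.e. velocity (v).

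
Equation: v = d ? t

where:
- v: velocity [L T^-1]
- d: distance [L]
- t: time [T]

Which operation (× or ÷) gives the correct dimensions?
division (÷): v = d ÷ t

v [L T^-1]; d [L]; t [T].
d × t → [L T] ✗
d ÷ t → [L T^-1] ✓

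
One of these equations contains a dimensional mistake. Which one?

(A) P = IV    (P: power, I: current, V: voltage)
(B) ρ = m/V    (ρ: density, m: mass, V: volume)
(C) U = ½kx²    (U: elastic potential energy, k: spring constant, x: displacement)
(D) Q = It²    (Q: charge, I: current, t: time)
(D) Q = It²

The equation (D) Q = It² is dimensionally incorrect.

LHS (Q): [I T]
RHS (It²): [I T^2] ✗

The dimensions do not match. The other three equations balance.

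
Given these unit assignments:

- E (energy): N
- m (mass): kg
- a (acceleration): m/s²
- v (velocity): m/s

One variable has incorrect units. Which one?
E

The variable E (energy) should have units J, not N.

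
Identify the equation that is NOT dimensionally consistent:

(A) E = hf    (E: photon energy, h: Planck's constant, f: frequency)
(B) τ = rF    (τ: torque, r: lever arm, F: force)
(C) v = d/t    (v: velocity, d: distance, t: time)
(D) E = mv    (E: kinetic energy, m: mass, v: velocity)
(D) E = mv

The equation (D) E = mv is dimensionally incorrect.

LHS (E): [L^2 M T^-2]
RHS (mv): [L M T^-1] ✗

The dimensions do not match. The other three equations balance.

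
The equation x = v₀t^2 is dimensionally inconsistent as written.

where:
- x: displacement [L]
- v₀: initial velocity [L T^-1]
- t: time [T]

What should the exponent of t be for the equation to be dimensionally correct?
The exponent of t should be 1: x = v₀t

The LHS x has dimensions [L]; t has dimensions [T].
As written, the RHS v₀t^2 (exponent 2 on t) has dimensions [L T], which does not match.
With exponent 1, the RHS v₀t has dimensions [L], matching the LHS.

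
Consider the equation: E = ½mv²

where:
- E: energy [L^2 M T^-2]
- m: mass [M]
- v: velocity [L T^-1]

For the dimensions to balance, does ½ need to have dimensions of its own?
No

E has dimensions [L^2 M T^-2] and mv² already has dimensions [L^2 M T^-2], so the equation balances without ½ contributing any dimensions. ½ is a pure (dimensionless) number; changing or removing it would not affect dimensional consistency.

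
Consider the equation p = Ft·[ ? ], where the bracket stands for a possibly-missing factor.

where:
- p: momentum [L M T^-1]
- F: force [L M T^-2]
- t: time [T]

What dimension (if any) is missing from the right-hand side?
Nothing is missing — the bracketed factor must be dimensionless.

p has dimensions [L M T^-1] and Ft already has dimensions [L M T^-1], so p = Ft is dimensionally complete.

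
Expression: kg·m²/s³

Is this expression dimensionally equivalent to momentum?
No

The expression kg·m²/s³ has dimensions [L^2 M T^-3], but momentum has dimensions [L M T^-1].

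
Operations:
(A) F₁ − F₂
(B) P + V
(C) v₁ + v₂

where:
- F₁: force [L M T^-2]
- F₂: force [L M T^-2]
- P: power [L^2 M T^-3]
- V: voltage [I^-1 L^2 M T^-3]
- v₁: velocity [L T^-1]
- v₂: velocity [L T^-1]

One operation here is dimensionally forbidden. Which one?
(B) P + V

(A) F₁ − F₂: F₁ [L M T^-2] and F₂ [L M T^-2] — same dimensions ✓
(B) P + V: P [L^2 M T^-3] and V [I^-1 L^2 M T^-3] — different dimensions cannot be added/subtracted ✗
(C) v₁ + v₂: v₁ [L T^-1] and v₂ [L T^-1] — same dimensions ✓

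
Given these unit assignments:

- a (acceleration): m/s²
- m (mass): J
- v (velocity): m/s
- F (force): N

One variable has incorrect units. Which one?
m

The variable m (mass) should have units kg, not J.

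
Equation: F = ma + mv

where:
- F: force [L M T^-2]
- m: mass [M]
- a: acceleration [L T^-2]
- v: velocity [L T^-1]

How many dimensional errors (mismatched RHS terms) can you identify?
1

LHS F: [L M T^-2]
- ma: [L M T^-2] ✓
- mv: [L M T^-1] ✗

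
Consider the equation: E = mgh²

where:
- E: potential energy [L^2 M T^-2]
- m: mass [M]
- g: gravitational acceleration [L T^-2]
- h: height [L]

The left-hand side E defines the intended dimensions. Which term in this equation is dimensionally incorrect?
The right-hand side term mgh²

E has dimensions [L^2 M T^-2], but mgh² has dimensions [L^3 M T^-2], so the term mgh² is dimensionally wrong for E.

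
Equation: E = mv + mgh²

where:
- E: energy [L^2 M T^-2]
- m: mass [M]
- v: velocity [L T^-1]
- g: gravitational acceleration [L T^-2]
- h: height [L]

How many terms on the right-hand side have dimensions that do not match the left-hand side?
2

LHS E: [L^2 M T^-2]
- mv: [L M T^-1] ✗
- mgh²: [L^3 M T^-2] ✗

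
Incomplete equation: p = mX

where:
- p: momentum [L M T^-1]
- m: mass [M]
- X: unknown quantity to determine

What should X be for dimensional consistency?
X = v (velocity), dimensions [L T^-1]

p has dimensions [L M T^-1]; the rest of the RHS (m) has dimensions [M].
So X must have dimensions [L T^-1] — X = v (velocity).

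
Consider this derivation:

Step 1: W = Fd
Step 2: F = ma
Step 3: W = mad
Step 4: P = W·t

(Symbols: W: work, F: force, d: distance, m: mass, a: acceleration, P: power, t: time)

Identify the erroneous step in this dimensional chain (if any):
Step 4

Step 1: W = Fd → LHS [L^2 M T^-2], RHS [L^2 M T^-2] ✓
Step 2: F = ma → LHS [L M T^-2], RHS [L M T^-2] ✓
Step 3: W = mad → LHS [L^2 M T^-2], RHS [L^2 M T^-2] ✓
Step 4: P = W·t → LHS [L^2 M T^-3], RHS [L^2 M T^-1] ✗

The first dimensional inconsistency appears in step 4: P = W·t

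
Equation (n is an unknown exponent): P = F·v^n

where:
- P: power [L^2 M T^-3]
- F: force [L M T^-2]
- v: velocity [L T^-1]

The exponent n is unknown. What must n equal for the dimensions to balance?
n = 1

P has dimensions [L^2 M T^-3]; v has dimensions [L T^-1].
The rest of the RHS has dimensions [L M T^-2], so v^n must supply [L T^-1].
With n = 1: F·v^1 has dimensions [L^2 M T^-3], matching the LHS ✓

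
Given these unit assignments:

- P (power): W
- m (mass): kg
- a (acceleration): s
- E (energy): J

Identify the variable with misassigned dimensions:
a

The variable a (acceleration) should have units m/s², not s.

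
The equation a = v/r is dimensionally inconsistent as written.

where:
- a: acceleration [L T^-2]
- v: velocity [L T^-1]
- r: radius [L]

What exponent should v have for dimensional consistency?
The exponent of v should be 2: a = v^2/r

The LHS a has dimensions [L T^-2]; v has dimensions [L T^-1].
As written, the RHS v/r (exponent 1 on v) has dimensions [T^-1], which does not match.
With exponent 2, the RHS v^2/r has dimensions [L T^-2], matching the LHS.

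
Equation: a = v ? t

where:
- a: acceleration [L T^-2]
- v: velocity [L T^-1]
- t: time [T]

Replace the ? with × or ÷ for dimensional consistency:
division (÷): a = v ÷ t

a [L T^-2]; v [L T^-1]; t [T].
v × t → [L] ✗
v ÷ t → [L T^-2] ✓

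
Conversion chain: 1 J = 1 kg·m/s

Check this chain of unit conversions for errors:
The chain is incorrect (it contains an error).

Incorrect: Joule is kg·m²/s², not kg·m/s (that is momentum)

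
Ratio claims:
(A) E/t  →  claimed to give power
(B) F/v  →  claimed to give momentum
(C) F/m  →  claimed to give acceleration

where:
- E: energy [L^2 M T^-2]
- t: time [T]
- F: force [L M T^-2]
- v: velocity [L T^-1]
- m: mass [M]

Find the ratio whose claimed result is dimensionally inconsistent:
(B) F/v does not give momentum

(A) E/t: [L^2 M T^-3] = power [L^2 M T^-3] ✓
(B) F/v: [M T^-1] ≠ momentum [L M T^-1] ✗
(C) F/m: [L T^-2] = acceleration [L T^-2] ✓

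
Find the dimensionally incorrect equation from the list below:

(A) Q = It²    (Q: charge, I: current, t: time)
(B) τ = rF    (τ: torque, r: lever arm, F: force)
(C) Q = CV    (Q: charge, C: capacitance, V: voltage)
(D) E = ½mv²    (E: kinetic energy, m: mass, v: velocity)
(A) Q = It²

The equation (A) Q = It² is dimensionally incorrect.

LHS (Q): [I T]
RHS (It²): [I T^2] ✗

The dimensions do not match. The other three equations balance.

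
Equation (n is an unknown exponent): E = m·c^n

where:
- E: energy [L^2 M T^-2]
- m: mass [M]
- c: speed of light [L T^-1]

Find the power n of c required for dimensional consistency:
n = 2

E has dimensions [L^2 M T^-2]; c has dimensions [L T^-1].
The rest of the RHS has dimensions [M], so c^n must supply [L^2 T^-2].
With n = 2: m·c^2 has dimensions [L^2 M T^-2], matching the LHS ✓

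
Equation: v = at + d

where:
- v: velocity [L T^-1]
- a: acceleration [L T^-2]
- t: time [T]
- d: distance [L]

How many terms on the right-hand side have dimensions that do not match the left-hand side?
1

LHS v: [L T^-1]
- at: [L T^-1] ✓
- d: [L] ✗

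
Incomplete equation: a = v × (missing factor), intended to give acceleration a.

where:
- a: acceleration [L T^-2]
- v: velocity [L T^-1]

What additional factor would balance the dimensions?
1/t (inverse time), dimensions [T^-1]

a has dimensions [L T^-2] and v has dimensions [L T^-1].
The missing factor must have dimensions [L T^-2] / [L T^-1] = [T^-1], i.e. inverse time (1/t).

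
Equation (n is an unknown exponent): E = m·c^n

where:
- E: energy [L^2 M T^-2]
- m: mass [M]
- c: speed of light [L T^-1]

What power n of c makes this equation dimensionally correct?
n = 2

E has dimensions [L^2 M T^-2]; c has dimensions [L T^-1].
The rest of the RHS has dimensions [M], so c^n must supply [L^2 T^-2].
With n = 2: m·c^2 has dimensions [L^2 M T^-2], matching the LHS ✓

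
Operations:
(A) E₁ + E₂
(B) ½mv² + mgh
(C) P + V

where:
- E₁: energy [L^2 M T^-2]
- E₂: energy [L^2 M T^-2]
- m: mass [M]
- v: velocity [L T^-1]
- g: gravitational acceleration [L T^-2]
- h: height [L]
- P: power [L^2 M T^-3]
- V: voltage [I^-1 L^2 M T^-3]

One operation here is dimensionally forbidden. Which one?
(C) P + V

(A) E₁ + E₂: E₁ [L^2 M T^-2] and E₂ [L^2 M T^-2] — same dimensions ✓
(B) ½mv² + mgh: ½mv² [L^2 M T^-2] and mgh [L^2 M T^-2] — same dimensions ✓
(C) P + V: P [L^2 M T^-3] and V [I^-1 L^2 M T^-3] — different dimensions cannot be added/subtracted ✗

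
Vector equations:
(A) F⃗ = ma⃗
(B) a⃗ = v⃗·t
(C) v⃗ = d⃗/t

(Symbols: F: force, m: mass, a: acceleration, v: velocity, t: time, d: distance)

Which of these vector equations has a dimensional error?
(B) a⃗ = v⃗·t

(A) F⃗ = ma⃗: LHS [L M T^-2], RHS [L M T^-2] ✓ — Force and acceleration are vectors, mass is a scalar
(B) a⃗ = v⃗·t: LHS [L T^-2], RHS [L] ✗ — acceleration is velocity per time; should be v⃗/t
(C) v⃗ = d⃗/t: LHS [L T^-1], RHS [L T^-1] ✓ — displacement (vector) divided by time (scalar)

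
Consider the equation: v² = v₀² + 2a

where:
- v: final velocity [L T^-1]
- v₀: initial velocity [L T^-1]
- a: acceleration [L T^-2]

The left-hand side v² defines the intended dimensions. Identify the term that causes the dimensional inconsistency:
The term 2a

Checking each RHS term against the LHS:
- v₀²: [L^2 T^-2] — matches v² [L^2 T^-2] ✓
- 2a: [L T^-2] — does NOT match v² [L^2 T^-2] ✗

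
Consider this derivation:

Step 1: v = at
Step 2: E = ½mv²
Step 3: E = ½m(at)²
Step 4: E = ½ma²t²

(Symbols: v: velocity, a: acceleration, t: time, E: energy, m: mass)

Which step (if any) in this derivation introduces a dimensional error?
No step introduces an error — all steps are dimensionally consistent.

Step 1: v = at → LHS [L T^-1], RHS [L T^-1] ✓
Step 2: E = ½mv² → LHS [L^2 M T^-2], RHS [L^2 M T^-2] ✓
Step 3: E = ½m(at)² → LHS [L^2 M T^-2], RHS [L^2 M T^-2] ✓
Step 4: E = ½ma²t² → LHS [L^2 M T^-2], RHS [L^2 M T^-2] ✓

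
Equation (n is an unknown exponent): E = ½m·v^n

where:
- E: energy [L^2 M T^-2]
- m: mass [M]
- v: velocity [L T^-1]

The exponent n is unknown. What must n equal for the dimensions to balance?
n = 2

E has dimensions [L^2 M T^-2]; v has dimensions [L T^-1].
The rest of the RHS has dimensions [M], so v^n must supply [L^2 T^-2].
With n = 2: ½m·v^2 has dimensions [L^2 M T^-2], matching the LHS ✓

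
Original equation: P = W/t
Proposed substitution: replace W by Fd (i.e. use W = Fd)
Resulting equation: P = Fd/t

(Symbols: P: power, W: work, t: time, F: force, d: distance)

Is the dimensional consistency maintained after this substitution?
Yes

[W] = [L^2 M T^-2] and [Fd] = [L^2 M T^-2]. These match, so the substitution replaces a quantity by one of the same dimensions and the result P = Fd/t has LHS [L^2 M T^-3] vs RHS [L^2 M T^-3] — still consistent.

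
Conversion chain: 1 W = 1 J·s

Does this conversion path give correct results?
The chain is incorrect (it contains an error).

Incorrect: Watt is J/s, not J·s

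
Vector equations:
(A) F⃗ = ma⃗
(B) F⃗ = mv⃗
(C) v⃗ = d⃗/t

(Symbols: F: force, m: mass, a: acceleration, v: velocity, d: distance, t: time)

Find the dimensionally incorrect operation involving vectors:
(B) F⃗ = mv⃗

(A) F⃗ = ma⃗: LHS [L M T^-2], RHS [L M T^-2] ✓ — Force and acceleration are vectors, mass is a scalar
(B) F⃗ = mv⃗: LHS [L M T^-2], RHS [L M T^-1] ✗ — mass times velocity is momentum, not force; should be ma⃗
(C) v⃗ = d⃗/t: LHS [L T^-1], RHS [L T^-1] ✓ — displacement (vector) divided by time (scalar)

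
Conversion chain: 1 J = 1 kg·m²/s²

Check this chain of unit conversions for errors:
The chain is correct (no errors).

Correct: Joule is defined as kg·m²/s²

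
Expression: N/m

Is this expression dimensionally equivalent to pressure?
No

The expression N/m has dimensions [M T^-2], but pressure has dimensions [L^-1 M T^-2].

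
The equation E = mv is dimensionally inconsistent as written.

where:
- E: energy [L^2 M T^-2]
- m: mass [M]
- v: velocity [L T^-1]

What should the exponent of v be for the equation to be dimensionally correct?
The exponent of v should be 2: E = mv^2

The LHS E has dimensions [L^2 M T^-2]; v has dimensions [L T^-1].
As written, the RHS mv (exponent 1 on v) has dimensions [L M T^-1], which does not match.
With exponent 2, the RHS mv^2 has dimensions [L^2 M T^-2], matching the LHS.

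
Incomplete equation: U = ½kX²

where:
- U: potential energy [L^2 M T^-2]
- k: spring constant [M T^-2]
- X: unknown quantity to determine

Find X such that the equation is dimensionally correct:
X = x (displacement), dimensions [L]

U has dimensions [L^2 M T^-2]; the rest of the RHS (½k) has dimensions [M T^-2].
So X² must have dimensions [L^2], i.e. X has dimensions [L] — X = x (displacement).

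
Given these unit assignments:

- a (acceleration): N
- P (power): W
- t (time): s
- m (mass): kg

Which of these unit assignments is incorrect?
a

The variable a (acceleration) should have units m/s², not N.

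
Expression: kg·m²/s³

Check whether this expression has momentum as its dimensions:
No

The expression kg·m²/s³ has dimensions [L^2 M T^-3], but momentum has dimensions [L M T^-1].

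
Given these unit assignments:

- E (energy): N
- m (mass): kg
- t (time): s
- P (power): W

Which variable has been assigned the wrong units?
E

The variable E (energy) should have units J, not N.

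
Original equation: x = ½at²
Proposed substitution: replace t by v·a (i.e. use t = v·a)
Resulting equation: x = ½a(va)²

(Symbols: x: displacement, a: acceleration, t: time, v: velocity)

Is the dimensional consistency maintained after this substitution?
No

[t] = [T] and [v·a] = [L^2 T^-3]. These differ, so the substitution replaces a quantity by one of different dimensions and the result x = ½a(va)² has LHS [L] vs RHS [L^5 T^-8] — inconsistent.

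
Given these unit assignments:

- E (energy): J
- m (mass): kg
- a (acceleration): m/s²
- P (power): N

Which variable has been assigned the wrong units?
P

The variable P (power) should have units W, not N.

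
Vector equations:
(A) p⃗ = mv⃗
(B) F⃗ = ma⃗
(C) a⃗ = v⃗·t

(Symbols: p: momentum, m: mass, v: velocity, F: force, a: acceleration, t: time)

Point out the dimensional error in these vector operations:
(C) a⃗ = v⃗·t

(A) p⃗ = mv⃗: LHS [L M T^-1], RHS [L M T^-1] ✓ — mass (scalar) times velocity (vector)
(B) F⃗ = ma⃗: LHS [L M T^-2], RHS [L M T^-2] ✓ — Force and acceleration are vectors, mass is a scalar
(C) a⃗ = v⃗·t: LHS [L T^-2], RHS [L] ✗ — acceleration is velocity per time; should be v⃗/t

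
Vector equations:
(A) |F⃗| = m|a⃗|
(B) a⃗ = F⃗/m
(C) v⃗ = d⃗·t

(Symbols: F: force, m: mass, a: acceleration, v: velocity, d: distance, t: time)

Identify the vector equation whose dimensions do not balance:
(C) v⃗ = d⃗·t

(A) |F⃗| = m|a⃗|: LHS [L M T^-2], RHS [L M T^-2] ✓ — magnitudes of vectors are scalars
(B) a⃗ = F⃗/m: LHS [L T^-2], RHS [L T^-2] ✓ — force (vector) divided by mass (scalar)
(C) v⃗ = d⃗·t: LHS [L T^-1], RHS [L T] ✗ — velocity is displacement per time; should be d⃗/t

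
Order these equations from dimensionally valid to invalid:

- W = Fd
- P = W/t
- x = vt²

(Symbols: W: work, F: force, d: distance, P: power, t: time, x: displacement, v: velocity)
Dimensionally correct: W = Fd, P = W/t
Dimensionally incorrect: x = vt²
Ordered (correct first, then incorrect): W = Fd, P = W/t, x = vt²

- W = Fd: LHS [L^2 M T^-2], RHS [L^2 M T^-2] → correct ✓
- P = W/t: LHS [L^2 M T^-3], RHS [L^2 M T^-3] → correct ✓
- x = vt²: LHS [L], RHS [L T] → incorrect ✗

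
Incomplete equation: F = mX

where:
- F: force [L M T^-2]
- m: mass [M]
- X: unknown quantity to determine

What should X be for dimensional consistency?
X = a (acceleration), dimensions [L T^-2]

F has dimensions [L M T^-2]; the rest of the RHS (m) has dimensions [M].
So X must have dimensions [L T^-2] — X = a (acceleration).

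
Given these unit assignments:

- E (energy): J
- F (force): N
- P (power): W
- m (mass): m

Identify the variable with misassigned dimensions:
m

The variable m (mass) should have units kg, not m.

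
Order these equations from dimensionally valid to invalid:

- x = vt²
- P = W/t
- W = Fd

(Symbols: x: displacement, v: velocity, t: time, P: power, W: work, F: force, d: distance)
Dimensionally correct: P = W/t, W = Fd
Dimensionally incorrect: x = vt²
Ordered (correct first, then incorrect): P = W/t, W = Fd, x = vt²

- x = vt²: LHS [L], RHS [L T] → incorrect ✗
- P = W/t: LHS [L^2 M T^-3], RHS [L^2 M T^-3] → correct ✓
- W = Fd: LHS [L^2 M T^-2], RHS [L^2 M T^-2] → correct ✓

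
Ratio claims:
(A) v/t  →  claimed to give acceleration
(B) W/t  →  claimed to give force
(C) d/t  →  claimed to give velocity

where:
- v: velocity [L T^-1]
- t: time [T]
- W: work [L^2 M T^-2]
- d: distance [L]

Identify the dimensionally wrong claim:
(B) W/t does not give force

(A) v/t: [L T^-2] = acceleration [L T^-2] ✓
(B) W/t: [L^2 M T^-3] ≠ force [L M T^-2] ✗
(C) d/t: [L T^-1] = velocity [L T^-1] ✓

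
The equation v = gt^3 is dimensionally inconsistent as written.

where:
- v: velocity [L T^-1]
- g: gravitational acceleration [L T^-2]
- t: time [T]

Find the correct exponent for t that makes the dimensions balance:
The exponent of t should be 1: v = gt

The LHS v has dimensions [L T^-1]; t has dimensions [T].
As written, the RHS gt^3 (exponent 3 on t) has dimensions [L T], which does not match.
With exponent 1, the RHS gt has dimensions [L T^-1], matching the LHS.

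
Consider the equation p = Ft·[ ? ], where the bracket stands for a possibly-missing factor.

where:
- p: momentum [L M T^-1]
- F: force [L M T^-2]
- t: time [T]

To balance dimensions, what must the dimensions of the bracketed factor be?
Nothing is missing — the bracketed factor must be dimensionless.

p has dimensions [L M T^-1] and Ft already has dimensions [L M T^-1], so p = Ft is dimensionally complete.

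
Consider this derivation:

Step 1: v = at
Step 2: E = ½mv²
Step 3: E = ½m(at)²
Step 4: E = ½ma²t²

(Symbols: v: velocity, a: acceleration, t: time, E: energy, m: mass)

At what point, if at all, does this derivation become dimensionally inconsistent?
No step introduces an error — all steps are dimensionally consistent.

Step 1: v = at → LHS [L T^-1], RHS [L T^-1] ✓
Step 2: E = ½mv² → LHS [L^2 M T^-2], RHS [L^2 M T^-2] ✓
Step 3: E = ½m(at)² → LHS [L^2 M T^-2], RHS [L^2 M T^-2] ✓
Step 4: E = ½ma²t² → LHS [L^2 M T^-2], RHS [L^2 M T^-2] ✓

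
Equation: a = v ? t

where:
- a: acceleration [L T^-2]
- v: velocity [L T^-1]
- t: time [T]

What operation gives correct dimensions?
division (÷): a = v ÷ t

a [L T^-2]; v [L T^-1]; t [T].
v × t → [L] ✗
v ÷ t → [L T^-2] ✓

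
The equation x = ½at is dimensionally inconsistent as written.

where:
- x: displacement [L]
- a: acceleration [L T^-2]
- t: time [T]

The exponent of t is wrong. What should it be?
The exponent of t should be 2: x = ½at^2

The LHS x has dimensions [L]; t has dimensions [T].
As written, the RHS ½at (exponent 1 on t) has dimensions [L T^-1], which does not match.
With exponent 2, the RHS ½at^2 has dimensions [L], matching the LHS.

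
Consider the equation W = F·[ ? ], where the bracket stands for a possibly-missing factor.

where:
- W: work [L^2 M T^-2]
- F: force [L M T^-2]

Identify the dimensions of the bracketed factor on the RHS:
[L] — length (e.g. a distance d)

W has dimensions [L^2 M T^-2]; F has dimensions [L M T^-2].
The bracketed factor must supply [L^2 M T^-2] / [L M T^-2] = [L].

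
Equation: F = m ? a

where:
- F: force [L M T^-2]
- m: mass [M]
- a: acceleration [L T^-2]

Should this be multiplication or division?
multiplication (×): F = m × a

F [L M T^-2]; m [M]; a [L T^-2].
m × a → [L M T^-2] ✓
m ÷ a → [L^-1 M T^2] ✗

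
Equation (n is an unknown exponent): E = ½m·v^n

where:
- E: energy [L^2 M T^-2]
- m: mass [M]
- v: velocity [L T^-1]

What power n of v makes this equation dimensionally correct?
n = 2

E has dimensions [L^2 M T^-2]; v has dimensions [L T^-1].
The rest of the RHS has dimensions [M], so v^n must supply [L^2 T^-2].
With n = 2: ½m·v^2 has dimensions [L^2 M T^-2], matching the LHS ✓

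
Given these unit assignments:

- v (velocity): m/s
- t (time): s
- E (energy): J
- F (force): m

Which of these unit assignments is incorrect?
F

The variable F (force) should have units N, not m.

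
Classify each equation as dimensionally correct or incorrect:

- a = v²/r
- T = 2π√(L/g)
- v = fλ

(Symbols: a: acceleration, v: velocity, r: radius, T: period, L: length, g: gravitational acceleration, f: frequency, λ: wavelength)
Dimensionally correct: a = v²/r, T = 2π√(L/g), v = fλ
Dimensionally incorrect: none
Ordered (correct first, then incorrect): a = v²/r, T = 2π√(L/g), v = fλ

- a = v²/r: LHS [L T^-2], RHS [L T^-2] → correct ✓
- T = 2π√(L/g): LHS [T], RHS [T] → correct ✓
- v = fλ: LHS [L T^-1], RHS [L T^-1] → correct ✓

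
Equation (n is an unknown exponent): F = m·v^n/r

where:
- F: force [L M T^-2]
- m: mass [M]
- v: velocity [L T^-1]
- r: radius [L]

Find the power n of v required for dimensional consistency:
n = 2

F has dimensions [L M T^-2]; v has dimensions [L T^-1].
The rest of the RHS has dimensions [L^-1 M], so v^n must supply [L^2 T^-2].
With n = 2: m·v^2/r has dimensions [L M T^-2], matching the LHS ✓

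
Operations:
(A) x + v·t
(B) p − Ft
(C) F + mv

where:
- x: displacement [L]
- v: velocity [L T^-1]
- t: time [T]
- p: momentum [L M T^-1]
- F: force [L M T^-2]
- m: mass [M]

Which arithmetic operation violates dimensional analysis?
(C) F + mv

(A) x + v·t: x [L] and v·t [L] — same dimensions ✓
(B) p − Ft: p [L M T^-1] and Ft [L M T^-1] — same dimensions ✓
(C) F + mv: F [L M T^-2] and mv [L M T^-1] — different dimensions cannot be added/subtracted ✗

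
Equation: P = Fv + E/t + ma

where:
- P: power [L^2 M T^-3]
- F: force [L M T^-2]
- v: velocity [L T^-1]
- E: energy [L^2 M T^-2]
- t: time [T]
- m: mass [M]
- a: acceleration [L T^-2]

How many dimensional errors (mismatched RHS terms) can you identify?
1

LHS P: [L^2 M T^-3]
- Fv: [L^2 M T^-3] ✓
- E/t: [L^2 M T^-3] ✓
- ma: [L M T^-2] ✗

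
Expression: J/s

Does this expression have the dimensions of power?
Yes

The expression J/s has dimensions [L^2 M T^-3], which is exactly power [L^2 M T^-3].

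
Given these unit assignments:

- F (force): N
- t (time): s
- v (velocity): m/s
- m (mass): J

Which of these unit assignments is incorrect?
m

The variable m (mass) should have units kg, not J.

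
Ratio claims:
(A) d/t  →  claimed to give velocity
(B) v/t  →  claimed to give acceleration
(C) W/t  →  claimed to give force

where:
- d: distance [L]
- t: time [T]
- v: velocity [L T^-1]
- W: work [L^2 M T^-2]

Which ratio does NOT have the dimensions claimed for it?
(C) W/t does not give force

(A) d/t: [L T^-1] = velocity [L T^-1] ✓
(B) v/t: [L T^-2] = acceleration [L T^-2] ✓
(C) W/t: [L^2 M T^-3] ≠ force [L M T^-2] ✗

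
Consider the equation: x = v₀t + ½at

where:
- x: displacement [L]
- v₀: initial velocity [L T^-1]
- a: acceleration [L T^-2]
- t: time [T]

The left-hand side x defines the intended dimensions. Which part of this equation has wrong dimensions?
The term ½at

Checking each RHS term against the LHS:
- v₀t: [L] — matches x [L] ✓
- ½at: [L T^-1] — does NOT match x [L] ✗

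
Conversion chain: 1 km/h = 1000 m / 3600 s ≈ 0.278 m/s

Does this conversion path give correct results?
The chain is correct (no errors).

Correct: 1 km = 1000 m, 1 h = 3600 s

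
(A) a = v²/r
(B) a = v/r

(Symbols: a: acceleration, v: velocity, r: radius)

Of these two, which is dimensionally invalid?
(B)

(A) a = v²/r: LHS [L T^-2], RHS [L T^-2] ✓
(B) a = v/r: LHS [L T^-2], RHS [T^-1] ✗

Expression (B) a = v/r is dimensionally incorrect.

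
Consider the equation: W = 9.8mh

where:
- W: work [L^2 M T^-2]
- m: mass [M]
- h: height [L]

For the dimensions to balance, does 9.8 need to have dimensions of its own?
Yes

W has dimensions [L^2 M T^-2], while mh alone has dimensions [L M]. For the equation to balance, the factor 9.8 must carry dimensions [L T^-2] — it is a dimensional constant (a numerical value of a physical quantity with its units suppressed), not a pure number.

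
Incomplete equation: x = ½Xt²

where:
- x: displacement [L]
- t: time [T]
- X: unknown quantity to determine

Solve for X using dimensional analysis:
X = a (acceleration), dimensions [L T^-2]

x has dimensions [L]; the rest of the RHS (½ t²) has dimensions [T^2].
So X must have dimensions [L T^-2] — X = a (acceleration).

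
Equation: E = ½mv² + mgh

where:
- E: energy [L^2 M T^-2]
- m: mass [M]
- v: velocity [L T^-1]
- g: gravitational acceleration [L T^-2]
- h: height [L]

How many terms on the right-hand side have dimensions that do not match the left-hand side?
0

LHS E: [L^2 M T^-2]
- ½mv²: [L^2 M T^-2] ✓
- mgh: [L^2 M T^-2] ✓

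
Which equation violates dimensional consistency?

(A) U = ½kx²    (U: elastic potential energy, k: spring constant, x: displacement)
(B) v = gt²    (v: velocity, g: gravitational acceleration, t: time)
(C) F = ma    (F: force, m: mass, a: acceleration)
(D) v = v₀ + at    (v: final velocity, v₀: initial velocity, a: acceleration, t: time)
(B) v = gt²

The equation (B) v = gt² is dimensionally incorrect.

LHS (v): [L T^-1]
RHS (gt²): [L] ✗

The dimensions do not match. The other three equations balance.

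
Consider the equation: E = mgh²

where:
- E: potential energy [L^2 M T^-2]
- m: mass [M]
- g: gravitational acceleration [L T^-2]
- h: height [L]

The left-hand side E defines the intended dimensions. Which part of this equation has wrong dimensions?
The right-hand side term mgh²

E has dimensions [L^2 M T^-2], but mgh² has dimensions [L^3 M T^-2], so the term mgh² is dimensionally wrong for E.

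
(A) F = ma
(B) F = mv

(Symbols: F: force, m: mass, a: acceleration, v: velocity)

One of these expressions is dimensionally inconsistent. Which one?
(B)

(A) F = ma: LHS [L M T^-2], RHS [L M T^-2] ✓
(B) F = mv: LHS [L M T^-2], RHS [L M T^-1] ✗

Expression (B) F = mv is dimensionally incorrect.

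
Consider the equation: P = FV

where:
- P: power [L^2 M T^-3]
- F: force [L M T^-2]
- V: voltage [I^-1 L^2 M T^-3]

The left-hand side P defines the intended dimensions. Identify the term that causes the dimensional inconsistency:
The right-hand side term FV

P has dimensions [L^2 M T^-3], but FV has dimensions [I^-1 L^3 M^2 T^-5], so the term FV is dimensionally wrong for P.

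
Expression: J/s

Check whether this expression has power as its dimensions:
Yes

The expression J/s has dimensions [L^2 M T^-3], which is exactly power [L^2 M T^-3].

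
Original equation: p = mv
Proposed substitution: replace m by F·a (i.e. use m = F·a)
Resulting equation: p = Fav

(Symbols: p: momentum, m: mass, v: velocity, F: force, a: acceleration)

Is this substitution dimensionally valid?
No

[m] = [M] and [F·a] = [L^2 M T^-4]. These differ, so the substitution replaces a quantity by one of different dimensions and the result p = Fav has LHS [L M T^-1] vs RHS [L^3 M T^-5] — inconsistent.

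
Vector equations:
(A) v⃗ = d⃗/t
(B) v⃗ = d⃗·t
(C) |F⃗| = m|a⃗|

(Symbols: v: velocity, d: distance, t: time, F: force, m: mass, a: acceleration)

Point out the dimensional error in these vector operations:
(B) v⃗ = d⃗·t

(A) v⃗ = d⃗/t: LHS [L T^-1], RHS [L T^-1] ✓ — displacement (vector) divided by time (scalar)
(B) v⃗ = d⃗·t: LHS [L T^-1], RHS [L T] ✗ — velocity is displacement per time; should be d⃗/t
(C) |F⃗| = m|a⃗|: LHS [L M T^-2], RHS [L M T^-2] ✓ — magnitudes of vectors are scalars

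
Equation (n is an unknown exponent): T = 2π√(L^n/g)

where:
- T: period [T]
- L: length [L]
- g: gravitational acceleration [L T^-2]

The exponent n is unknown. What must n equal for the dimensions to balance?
n = 1

T has dimensions [T]; L has dimensions [L].
With n = 1: 2π√(L^1/g) has dimensions [T], matching the LHS ✓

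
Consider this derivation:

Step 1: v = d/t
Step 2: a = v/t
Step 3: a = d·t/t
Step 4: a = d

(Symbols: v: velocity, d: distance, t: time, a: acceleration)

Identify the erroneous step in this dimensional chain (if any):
Step 3

Step 1: v = d/t → LHS [L T^-1], RHS [L T^-1] ✓
Step 2: a = v/t → LHS [L T^-2], RHS [L T^-2] ✓
Step 3: a = d·t/t → LHS [L T^-2], RHS [L] ✗

The first dimensional inconsistency appears in step 3: a = d·t/t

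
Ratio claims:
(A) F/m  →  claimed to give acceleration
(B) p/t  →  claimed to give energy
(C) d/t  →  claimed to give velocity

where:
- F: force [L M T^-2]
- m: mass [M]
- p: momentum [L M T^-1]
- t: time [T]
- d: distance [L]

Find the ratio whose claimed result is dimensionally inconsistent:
(B) p/t does not give energy

(A) F/m: [L T^-2] = acceleration [L T^-2] ✓
(B) p/t: [L M T^-2] ≠ energy [L^2 M T^-2] ✗
(C) d/t: [L T^-1] = velocity [L T^-1] ✓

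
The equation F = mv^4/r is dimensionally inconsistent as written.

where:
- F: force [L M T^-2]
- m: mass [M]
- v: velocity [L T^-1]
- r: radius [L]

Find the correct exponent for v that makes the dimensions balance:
The exponent of v should be 2: F = mv^2/r

The LHS F has dimensions [L M T^-2]; v has dimensions [L T^-1].
As written, the RHS mv^4/r (exponent 4 on v) has dimensions [L^3 M T^-4], which does not match.
With exponent 2, the RHS mv^2/r has dimensions [L M T^-2], matching the LHS.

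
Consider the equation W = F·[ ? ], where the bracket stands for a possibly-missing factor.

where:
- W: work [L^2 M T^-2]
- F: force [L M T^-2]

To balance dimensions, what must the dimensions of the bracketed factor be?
[L] — length (e.g. a distance d)

W has dimensions [L^2 M T^-2]; F has dimensions [L M T^-2].
The bracketed factor must supply [L^2 M T^-2] / [L M T^-2] = [L].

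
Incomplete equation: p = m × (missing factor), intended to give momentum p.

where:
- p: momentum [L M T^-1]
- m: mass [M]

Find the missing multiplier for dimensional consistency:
v (velocity), dimensions [L T^-1]

p has dimensions [L M T^-1] and m has dimensions [M].
The missing factor must have dimensions [L M T^-1] / [M] = [L T^-1], i.e. velocity (v).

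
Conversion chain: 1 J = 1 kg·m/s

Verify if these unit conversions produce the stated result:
The chain is incorrect (it contains an error).

Incorrect: Joule is kg·m²/s², not kg·m/s (that is momentum)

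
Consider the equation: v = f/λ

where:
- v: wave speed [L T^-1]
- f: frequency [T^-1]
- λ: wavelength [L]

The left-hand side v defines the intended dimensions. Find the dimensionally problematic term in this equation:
The right-hand side term f/λ

v has dimensions [L T^-1], but f/λ has dimensions [L^-1 T^-1], so the term f/λ is dimensionally wrong for v.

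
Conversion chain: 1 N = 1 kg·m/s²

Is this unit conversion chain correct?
The chain is correct (no errors).

Correct: Newton is defined as kg·m/s²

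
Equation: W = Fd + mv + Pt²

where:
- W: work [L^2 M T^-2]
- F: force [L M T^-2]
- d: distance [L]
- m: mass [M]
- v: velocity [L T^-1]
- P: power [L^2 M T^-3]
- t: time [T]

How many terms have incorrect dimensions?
2

LHS W: [L^2 M T^-2]
- Fd: [L^2 M T^-2] ✓
- mv: [L M T^-1] ✗
- Pt²: [L^2 M T^-1] ✗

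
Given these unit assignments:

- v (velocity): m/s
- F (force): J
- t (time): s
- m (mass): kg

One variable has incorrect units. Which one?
F

The variable F (force) should have units N, not J.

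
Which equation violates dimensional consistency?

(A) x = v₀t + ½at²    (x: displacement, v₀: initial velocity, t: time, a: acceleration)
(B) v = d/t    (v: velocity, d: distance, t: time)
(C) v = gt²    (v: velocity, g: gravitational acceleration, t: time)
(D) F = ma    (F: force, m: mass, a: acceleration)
(C) v = gt²

The equation (C) v = gt² is dimensionally incorrect.

LHS (v): [L T^-1]
RHS (gt²): [L] ✗

The dimensions do not match. The other three equations balance.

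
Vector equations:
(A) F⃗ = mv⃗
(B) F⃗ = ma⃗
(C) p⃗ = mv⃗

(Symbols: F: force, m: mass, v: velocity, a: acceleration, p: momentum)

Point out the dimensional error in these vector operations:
(A) F⃗ = mv⃗

(A) F⃗ = mv⃗: LHS [L M T^-2], RHS [L M T^-1] ✗ — mass times velocity is momentum, not force; should be ma⃗
(B) F⃗ = ma⃗: LHS [L M T^-2], RHS [L M T^-2] ✓ — Force and acceleration are vectors, mass is a scalar
(C) p⃗ = mv⃗: LHS [L M T^-1], RHS [L M T^-1] ✓ — mass (scalar) times velocity (vector)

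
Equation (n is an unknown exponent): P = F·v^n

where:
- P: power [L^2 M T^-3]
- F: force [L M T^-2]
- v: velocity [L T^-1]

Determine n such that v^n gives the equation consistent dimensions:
n = 1

P has dimensions [L^2 M T^-3]; v has dimensions [L T^-1].
The rest of the RHS has dimensions [L M T^-2], so v^n must supply [L T^-1].
With n = 1: F·v^1 has dimensions [L^2 M T^-3], matching the LHS ✓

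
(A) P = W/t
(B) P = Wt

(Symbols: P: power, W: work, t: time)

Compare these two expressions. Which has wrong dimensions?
(B)

(A) P = W/t: LHS [L^2 M T^-3], RHS [L^2 M T^-3] ✓
(B) P = Wt: LHS [L^2 M T^-3], RHS [L^2 M T^-1] ✗

Expression (B) P = Wt is dimensionally incorrect.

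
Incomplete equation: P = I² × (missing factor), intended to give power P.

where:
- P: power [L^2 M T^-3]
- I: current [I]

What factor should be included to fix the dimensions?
R (resistance), dimensions [I^-2 L^2 M T^-3]

P has dimensions [L^2 M T^-3] and I² has dimensions [I^2].
The missing factor must have dimensions [L^2 M T^-3] / [I^2] = [I^-2 L^2 M T^-3], i.e. resistance (R).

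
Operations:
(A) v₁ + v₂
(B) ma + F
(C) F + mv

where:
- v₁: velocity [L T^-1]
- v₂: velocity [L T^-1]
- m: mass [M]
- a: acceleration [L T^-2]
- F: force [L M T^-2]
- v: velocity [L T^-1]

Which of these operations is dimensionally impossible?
(C) F + mv

(A) v₁ + v₂: v₁ [L T^-1] and v₂ [L T^-1] — same dimensions ✓
(B) ma + F: ma [L M T^-2] and F [L M T^-2] — same dimensions ✓
(C) F + mv: F [L M T^-2] and mv [L M T^-1] — different dimensions cannot be added/subtracted ✗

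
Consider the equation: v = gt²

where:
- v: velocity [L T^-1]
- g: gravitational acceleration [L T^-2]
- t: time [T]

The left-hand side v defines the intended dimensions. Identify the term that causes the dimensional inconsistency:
The right-hand side term gt²

v has dimensions [L T^-1], but gt² has dimensions [L], so the term gt² is dimensionally wrong for v.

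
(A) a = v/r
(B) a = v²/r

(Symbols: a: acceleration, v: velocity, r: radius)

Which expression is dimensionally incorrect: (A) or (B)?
(A)

(A) a = v/r: LHS [L T^-2], RHS [T^-1] ✗
(B) a = v²/r: LHS [L T^-2], RHS [L T^-2] ✓

Expression (A) a = v/r is dimensionally incorrect.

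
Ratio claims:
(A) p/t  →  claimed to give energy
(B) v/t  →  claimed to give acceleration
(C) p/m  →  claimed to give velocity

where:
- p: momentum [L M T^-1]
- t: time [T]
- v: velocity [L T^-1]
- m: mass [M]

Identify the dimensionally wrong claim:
(A) p/t does not give energy

(A) p/t: [L M T^-2] ≠ energy [L^2 M T^-2] ✗
(B) v/t: [L T^-2] = acceleration [L T^-2] ✓
(C) p/m: [L T^-1] = velocity [L T^-1] ✓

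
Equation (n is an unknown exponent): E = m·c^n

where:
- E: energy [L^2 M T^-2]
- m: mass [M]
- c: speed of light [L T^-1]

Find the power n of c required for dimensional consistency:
n = 2

E has dimensions [L^2 M T^-2]; c has dimensions [L T^-1].
The rest of the RHS has dimensions [M], so c^n must supply [L^2 T^-2].
With n = 2: m·c^2 has dimensions [L^2 M T^-2], matching the LHS ✓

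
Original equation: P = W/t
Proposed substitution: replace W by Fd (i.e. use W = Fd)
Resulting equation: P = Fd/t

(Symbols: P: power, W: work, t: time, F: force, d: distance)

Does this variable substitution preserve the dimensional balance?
Yes

[W] = [L^2 M T^-2] and [Fd] = [L^2 M T^-2]. These match, so the substitution replaces a quantity by one of the same dimensions and the result P = Fd/t has LHS [L^2 M T^-3] vs RHS [L^2 M T^-3] — still consistent.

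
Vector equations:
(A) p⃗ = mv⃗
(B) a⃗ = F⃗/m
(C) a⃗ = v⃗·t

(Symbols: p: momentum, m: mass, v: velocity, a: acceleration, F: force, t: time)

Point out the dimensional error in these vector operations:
(C) a⃗ = v⃗·t

(A) p⃗ = mv⃗: LHS [L M T^-1], RHS [L M T^-1] ✓ — mass (scalar) times velocity (vector)
(B) a⃗ = F⃗/m: LHS [L T^-2], RHS [L T^-2] ✓ — force (vector) divided by mass (scalar)
(C) a⃗ = v⃗·t: LHS [L T^-2], RHS [L] ✗ — acceleration is velocity per time; should be v⃗/t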